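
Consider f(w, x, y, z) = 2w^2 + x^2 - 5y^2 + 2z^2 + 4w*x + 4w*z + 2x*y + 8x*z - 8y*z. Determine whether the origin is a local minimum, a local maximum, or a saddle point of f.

The Hessian at the origin is H = [[4, 4, 0, 4], [4, 2, 2, 8], [0, 2, -10, -8], [4, 8, -8, 4]].
Applying the same elementary operations to the rows and columns of H produces a congruent diagonal matrix with entries 4, -2, -8, 10.
That gives 2 positive, 2 negative pivots.
H is indefinite, so the origin is a saddle point.

saddle point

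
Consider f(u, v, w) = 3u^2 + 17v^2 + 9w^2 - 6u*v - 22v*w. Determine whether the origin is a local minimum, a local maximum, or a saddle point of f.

local minimum

The Hessian at the origin is H = [[6, -6, 0], [-6, 34, -22], [0, -22, 18]].
Applying the same elementary operations to the rows and columns of H produces a congruent diagonal matrix with entries 6, 28, 5/7.
That gives 3 positive pivots.
H is positive definite, so the origin is a strict local minimum.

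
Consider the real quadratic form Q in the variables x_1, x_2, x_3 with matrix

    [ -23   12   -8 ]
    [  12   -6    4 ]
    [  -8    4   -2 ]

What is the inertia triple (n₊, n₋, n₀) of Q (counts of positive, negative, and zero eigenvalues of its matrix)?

(2, 1, 0)

Symmetric row and column elimination reduces A to a congruent diagonal form with pivots -23, 6/23, 2/3.
Counting signs: 2 positive, 1 negative.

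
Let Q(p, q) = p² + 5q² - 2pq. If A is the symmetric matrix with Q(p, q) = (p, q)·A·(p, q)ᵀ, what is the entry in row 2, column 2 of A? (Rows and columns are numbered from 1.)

5

The coefficient of q² in Q is 5, and that is exactly A[2,2].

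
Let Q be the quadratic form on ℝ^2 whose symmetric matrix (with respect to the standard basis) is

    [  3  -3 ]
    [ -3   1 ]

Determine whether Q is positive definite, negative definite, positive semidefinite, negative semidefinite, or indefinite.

indefinite

For the 2×2 matrix [[3, -3], [-3, 1]]: det = 3·1 − (-3)² = -6, trace = 4.
det < 0 so the eigenvalues have opposite signs; the form is indefinite.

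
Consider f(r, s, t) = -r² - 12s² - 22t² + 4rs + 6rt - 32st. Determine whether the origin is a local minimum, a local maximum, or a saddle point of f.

local maximum

The Hessian at the origin is H = [[-2, 4, 6], [4, -24, -32], [6, -32, -44]].
Applying the same elementary operations to the rows and columns of H produces a congruent diagonal matrix with entries -2, -16, -1.
That gives 3 negative pivots.
H is negative definite, so the origin is a strict local maximum.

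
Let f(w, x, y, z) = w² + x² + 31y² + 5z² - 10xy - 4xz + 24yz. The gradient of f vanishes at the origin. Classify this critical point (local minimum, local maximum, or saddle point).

The Hessian at the origin is H = [[2, 0, 0, 0], [0, 2, -10, -4], [0, -10, 62, 24], [0, -4, 24, 10]].
Applying the same elementary operations to the rows and columns of H produces a congruent diagonal matrix with entries 2, 2, 12, 2/3.
So there are 4 positive pivots.
H is positive definite, so the origin is a strict local minimum.

local minimum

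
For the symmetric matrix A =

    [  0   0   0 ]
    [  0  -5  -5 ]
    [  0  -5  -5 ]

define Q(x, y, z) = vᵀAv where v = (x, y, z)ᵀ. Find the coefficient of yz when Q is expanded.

-10

The coefficient of yz is A[2,3] + A[3,2] = 2·(-5) = -10.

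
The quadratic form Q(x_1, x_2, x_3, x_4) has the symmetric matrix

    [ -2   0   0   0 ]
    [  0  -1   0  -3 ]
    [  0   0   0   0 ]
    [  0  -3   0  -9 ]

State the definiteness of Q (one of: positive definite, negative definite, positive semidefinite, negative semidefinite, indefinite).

negative semidefinite

Row-reducing A symmetrically gives the diagonal entries -2, -1, 0, 0.
So there are 2 negative, 2 zero pivots.
Hence Q is negative semidefinite.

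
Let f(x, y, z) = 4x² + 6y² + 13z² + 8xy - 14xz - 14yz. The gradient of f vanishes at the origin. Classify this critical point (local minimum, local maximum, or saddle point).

local minimum

The Hessian at the origin is H = [[8, 8, -14], [8, 12, -14], [-14, -14, 26]].
Row-reducing H symmetrically gives the diagonal entries 8, 4, 3/2.
Counting signs: 3 positive.
H is positive definite, so the origin is a strict local minimum.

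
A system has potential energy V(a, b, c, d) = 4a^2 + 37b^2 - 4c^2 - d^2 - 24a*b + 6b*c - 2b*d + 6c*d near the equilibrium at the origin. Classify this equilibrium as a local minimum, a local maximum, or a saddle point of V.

saddle point

The Hessian at the origin is H = [[8, -24, 0, 0], [-24, 74, 6, -2], [0, 6, -8, 6], [0, -2, 6, -2]].
Row-reducing H symmetrically gives the diagonal entries 8, 2, -26, 20/13.
Counting signs: 3 positive, 1 negative.
H is indefinite, so the origin is a saddle point.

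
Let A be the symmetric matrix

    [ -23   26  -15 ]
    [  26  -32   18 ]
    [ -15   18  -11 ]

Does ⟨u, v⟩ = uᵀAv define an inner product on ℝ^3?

Leading principal minors: Δ_1 = -23, Δ_2 = 60, Δ_3 = -48.
The signs alternate starting with Δ_1 < 0, so by Sylvester's criterion Q is negative definite.
⟨·,·⟩ is an inner product exactly when A is positive definite.

no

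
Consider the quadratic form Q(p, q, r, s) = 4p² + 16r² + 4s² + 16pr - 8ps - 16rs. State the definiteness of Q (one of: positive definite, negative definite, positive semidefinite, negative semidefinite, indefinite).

positive semidefinite

The associated matrix is A = [[4, 0, 8, -4], [0, 0, 0, 0], [8, 0, 16, -8], [-4, 0, -8, 4]].
Congruent diagonalization of A (simultaneous row and column reduction) yields pivots 4, 0, 0, 0.
Counting signs: 1 positive, 3 zero.
Hence Q is positive semidefinite.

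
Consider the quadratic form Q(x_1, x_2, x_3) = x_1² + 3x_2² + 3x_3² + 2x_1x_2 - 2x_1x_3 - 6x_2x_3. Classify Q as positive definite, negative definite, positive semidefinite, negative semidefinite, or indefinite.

positive semidefinite

The symmetric matrix is A = [[1, 1, -1], [1, 3, -3], [-1, -3, 3]].
Row-reducing A symmetrically gives the diagonal entries 1, 2, 0.
Counting signs: 2 positive, 1 zero.
Hence Q is positive semidefinite.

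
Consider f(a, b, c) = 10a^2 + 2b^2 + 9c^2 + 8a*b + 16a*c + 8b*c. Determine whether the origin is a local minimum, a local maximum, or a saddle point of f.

The Hessian at the origin is H = [[20, 8, 16], [8, 4, 8], [16, 8, 18]].
Row-reducing H symmetrically gives the diagonal entries 20, 4/5, 2.
Counting signs: 3 positive.
H is positive definite, so the origin is a strict local minimum.

local minimum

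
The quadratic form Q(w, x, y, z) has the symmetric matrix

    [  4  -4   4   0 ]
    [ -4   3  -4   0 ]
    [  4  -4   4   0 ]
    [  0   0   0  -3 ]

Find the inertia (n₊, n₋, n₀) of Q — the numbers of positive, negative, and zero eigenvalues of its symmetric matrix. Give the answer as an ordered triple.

Applying the same elementary operations to the rows and columns of A produces a congruent diagonal matrix with entries 4, -1, 0, -3.
So there are 1 positive, 2 negative, 1 zero pivots.

(1, 2, 1)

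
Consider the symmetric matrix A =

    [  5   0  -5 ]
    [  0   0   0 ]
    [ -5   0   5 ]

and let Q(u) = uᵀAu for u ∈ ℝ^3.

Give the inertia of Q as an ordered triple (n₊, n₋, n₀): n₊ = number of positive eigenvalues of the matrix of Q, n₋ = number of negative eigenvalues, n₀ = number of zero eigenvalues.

Row-reducing A symmetrically gives the diagonal entries 5, 0, 0.
Counting signs: 1 positive, 2 zero.

(1, 0, 2)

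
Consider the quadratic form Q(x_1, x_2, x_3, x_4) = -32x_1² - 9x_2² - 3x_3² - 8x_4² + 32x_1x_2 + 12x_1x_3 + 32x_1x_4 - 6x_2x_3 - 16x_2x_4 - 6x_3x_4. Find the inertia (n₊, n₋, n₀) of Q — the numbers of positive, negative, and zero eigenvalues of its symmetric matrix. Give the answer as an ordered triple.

(0, 3, 1)

The associated matrix is A = [[-32, 16, 6, 16], [16, -9, -3, -8], [6, -3, -3, -3], [16, -8, -3, -8]].
Row-reducing A symmetrically gives the diagonal entries -32, -1, -15/8, 0.
Counting signs: 3 negative, 1 zero.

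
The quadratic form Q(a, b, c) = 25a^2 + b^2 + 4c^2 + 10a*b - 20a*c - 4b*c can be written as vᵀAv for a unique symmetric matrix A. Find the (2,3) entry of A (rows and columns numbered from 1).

The coefficient of b·c in Q is -4. For a symmetric A this equals A[2,3] + A[3,2] = 2·A[2,3].
So A[2,3] = -4/2 = -2.

-2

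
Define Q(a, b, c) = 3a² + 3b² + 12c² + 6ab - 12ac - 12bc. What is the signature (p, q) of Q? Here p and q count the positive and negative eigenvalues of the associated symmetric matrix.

The associated matrix is A = [[3, 3, -6], [3, 3, -6], [-6, -6, 12]].
Row-reducing A symmetrically gives the diagonal entries 3, 0, 0.
That gives 1 positive, 2 zero pivots.

(1, 0)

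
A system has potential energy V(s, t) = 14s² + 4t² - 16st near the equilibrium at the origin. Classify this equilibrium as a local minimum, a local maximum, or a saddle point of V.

The Hessian at the origin is H = [[28, -16], [-16, 8]].
det H = 28·8 − (-16)² = -32 < 0, so H is indefinite.
Therefore the origin is a saddle point.

saddle point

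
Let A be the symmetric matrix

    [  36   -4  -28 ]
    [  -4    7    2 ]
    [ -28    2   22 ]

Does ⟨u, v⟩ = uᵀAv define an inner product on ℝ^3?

An LDLᵀ factorisation of A has diagonal entries 36, 59/9, 2/59.
Counting signs: 3 positive.
Hence Q is positive definite.
⟨·,·⟩ is an inner product exactly when A is positive definite.

yes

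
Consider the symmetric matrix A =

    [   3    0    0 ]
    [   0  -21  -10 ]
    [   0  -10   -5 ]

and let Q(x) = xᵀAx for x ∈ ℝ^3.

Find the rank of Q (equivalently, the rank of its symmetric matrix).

3

Row-reducing A symmetrically gives the diagonal entries 3, -21, -5/21.
That gives 1 positive, 2 negative pivots.
The rank is the number of nonzero pivots: 3.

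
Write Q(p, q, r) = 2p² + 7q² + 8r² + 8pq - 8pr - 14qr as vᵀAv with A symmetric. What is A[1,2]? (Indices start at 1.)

The coefficient of p·q in Q is 8. For a symmetric A this equals A[1,2] + A[2,1] = 2·A[1,2].
So A[1,2] = 8/2 = 4.

4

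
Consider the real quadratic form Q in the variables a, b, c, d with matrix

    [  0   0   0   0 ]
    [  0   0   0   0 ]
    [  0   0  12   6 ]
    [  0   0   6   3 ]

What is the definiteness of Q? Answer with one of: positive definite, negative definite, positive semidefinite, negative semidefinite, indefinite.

positive semidefinite

Row-reducing A symmetrically gives the diagonal entries 0, 0, 12, 0.
Counting signs: 1 positive, 3 zero.
Hence Q is positive semidefinite.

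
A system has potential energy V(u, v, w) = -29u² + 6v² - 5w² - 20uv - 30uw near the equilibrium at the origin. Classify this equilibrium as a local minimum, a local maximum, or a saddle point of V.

saddle point

The Hessian at the origin is H = [[-58, -20, -30], [-20, 12, 0], [-30, 0, -10]].
Row-reducing H symmetrically gives the diagonal entries -58, 548/29, -20/137.
So there are 1 positive, 2 negative pivots.
H is indefinite, so the origin is a saddle point.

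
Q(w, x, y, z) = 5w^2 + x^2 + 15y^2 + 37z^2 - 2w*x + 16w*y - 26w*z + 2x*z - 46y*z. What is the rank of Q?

4

The associated matrix is A = [[5, -1, 8, -13], [-1, 1, 0, 1], [8, 0, 15, -23], [-13, 1, -23, 37]].
Applying the same elementary operations to the rows and columns of A produces a congruent diagonal matrix with entries 5, 4/5, -1, 1.
That gives 3 positive, 1 negative pivots.
The rank is the number of nonzero pivots: 4.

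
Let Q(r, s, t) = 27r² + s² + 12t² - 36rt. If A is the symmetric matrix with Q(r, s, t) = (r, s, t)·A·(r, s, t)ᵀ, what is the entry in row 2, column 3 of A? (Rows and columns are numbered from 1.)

0

The coefficient of s·t in Q is 0. For a symmetric A this equals A[2,3] + A[3,2] = 2·A[2,3].
So A[2,3] = 0/2 = 0.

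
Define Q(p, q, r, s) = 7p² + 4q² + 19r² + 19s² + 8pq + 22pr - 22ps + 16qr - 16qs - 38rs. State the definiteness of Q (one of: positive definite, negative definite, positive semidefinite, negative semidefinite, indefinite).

positive semidefinite

Write A = [[7, 4, 11, -11], [4, 4, 8, -8], [11, 8, 19, -19], [-11, -8, -19, 19]].
Applying the same elementary operations to the rows and columns of A produces a congruent diagonal matrix with entries 7, 12/7, 0, 0.
That gives 2 positive, 2 zero pivots.
Hence Q is positive semidefinite.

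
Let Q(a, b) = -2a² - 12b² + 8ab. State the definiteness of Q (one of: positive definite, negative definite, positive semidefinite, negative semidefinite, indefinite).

negative definite

The symmetric matrix of Q is [[-2, 4], [4, -12]].
For the 2×2 matrix [[-2, 4], [4, -12]]: det = -2·-12 − (4)² = 8, trace = -14.
det > 0 so both eigenvalues share the sign of the trace; trace = -14 < 0 ⇒ both negative.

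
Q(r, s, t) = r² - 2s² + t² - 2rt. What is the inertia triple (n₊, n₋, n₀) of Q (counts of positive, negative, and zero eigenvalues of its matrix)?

(1, 1, 1)

The associated matrix is A = [[1, 0, -1], [0, -2, 0], [-1, 0, 1]].
Applying the same elementary operations to the rows and columns of A produces a congruent diagonal matrix with entries 1, -2, 0.
Counting signs: 1 positive, 1 negative, 1 zero.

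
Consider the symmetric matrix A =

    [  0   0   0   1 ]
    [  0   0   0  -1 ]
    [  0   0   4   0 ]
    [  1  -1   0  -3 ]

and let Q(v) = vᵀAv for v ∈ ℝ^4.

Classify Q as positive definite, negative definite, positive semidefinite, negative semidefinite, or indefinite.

indefinite

A is congruent to a diagonal matrix with 2 positive, 1 negative and 1 zero entries, so Q is indefinite.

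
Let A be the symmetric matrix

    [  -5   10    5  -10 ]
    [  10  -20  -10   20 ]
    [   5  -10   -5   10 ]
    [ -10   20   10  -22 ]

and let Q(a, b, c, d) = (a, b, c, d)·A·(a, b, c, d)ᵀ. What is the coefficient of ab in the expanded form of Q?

The coefficient of ab is A[1,2] + A[2,1] = 2·10 = 20.

20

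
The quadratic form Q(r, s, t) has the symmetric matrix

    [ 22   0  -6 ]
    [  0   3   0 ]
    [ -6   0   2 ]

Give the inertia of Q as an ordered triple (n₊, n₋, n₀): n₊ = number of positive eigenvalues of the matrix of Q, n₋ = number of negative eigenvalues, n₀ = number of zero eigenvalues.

(3, 0, 0)

An LDLᵀ factorisation of A has diagonal entries 22, 3, 4/11.
Counting signs: 3 positive.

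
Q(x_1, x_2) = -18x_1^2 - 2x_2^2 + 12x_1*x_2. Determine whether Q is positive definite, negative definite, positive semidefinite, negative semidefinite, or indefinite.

The symmetric matrix of Q is [[-18, 6], [6, -2]].
For the 2×2 matrix [[-18, 6], [6, -2]]: det = -18·-2 − (6)² = 0, trace = -20.
det = 0 so one eigenvalue is zero; the form is semidefinite with the sign of the trace.

negative semidefinite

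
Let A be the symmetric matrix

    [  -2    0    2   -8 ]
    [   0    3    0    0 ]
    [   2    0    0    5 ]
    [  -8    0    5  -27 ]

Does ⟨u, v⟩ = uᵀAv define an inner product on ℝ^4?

Row-reducing A symmetrically gives the diagonal entries -2, 3, 2, 1/2.
So there are 3 positive, 1 negative pivots.
Hence Q is indefinite.
⟨·,·⟩ is an inner product exactly when A is positive definite.

no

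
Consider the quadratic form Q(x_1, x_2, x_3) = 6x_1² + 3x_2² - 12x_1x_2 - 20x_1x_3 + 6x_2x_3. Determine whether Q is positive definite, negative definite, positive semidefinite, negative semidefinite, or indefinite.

Write A = [[6, -6, -10], [-6, 3, 3], [-10, 3, 0]].
Applying the same elementary operations to the rows and columns of A produces a congruent diagonal matrix with entries 6, -3, -1/3.
That gives 1 positive, 2 negative pivots.
Hence Q is indefinite.

indefinite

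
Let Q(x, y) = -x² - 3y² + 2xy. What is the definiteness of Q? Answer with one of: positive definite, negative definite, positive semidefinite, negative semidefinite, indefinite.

The symmetric matrix of Q is A = [[-1, 1], [1, -3]].
Leading principal minors: Δ_1 = -1, Δ_2 = 2.
The signs alternate starting with Δ_1 < 0, so by Sylvester's criterion Q is negative definite.

negative definite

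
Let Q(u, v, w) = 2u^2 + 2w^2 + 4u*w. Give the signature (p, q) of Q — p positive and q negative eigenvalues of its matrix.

The associated matrix is A = [[2, 0, 2], [0, 0, 0], [2, 0, 2]].
Congruent diagonalization of A (simultaneous row and column reduction) yields pivots 2, 0, 0.
That gives 1 positive, 2 zero pivots.

(1, 0)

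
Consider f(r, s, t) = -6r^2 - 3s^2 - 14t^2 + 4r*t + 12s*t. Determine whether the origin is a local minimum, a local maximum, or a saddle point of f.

The Hessian at the origin is H = [[-12, 0, 4], [0, -6, 12], [4, 12, -28]].
An LDLᵀ factorisation of H has diagonal entries -12, -6, -8/3.
That gives 3 negative pivots.
H is negative definite, so the origin is a strict local maximum.

local maximum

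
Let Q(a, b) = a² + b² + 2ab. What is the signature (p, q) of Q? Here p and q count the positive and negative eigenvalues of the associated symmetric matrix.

The associated matrix is A = [[1, 1], [1, 1]].
Congruent diagonalization of A (simultaneous row and column reduction) yields pivots 1, 0.
Counting signs: 1 positive, 1 zero.

(1, 0)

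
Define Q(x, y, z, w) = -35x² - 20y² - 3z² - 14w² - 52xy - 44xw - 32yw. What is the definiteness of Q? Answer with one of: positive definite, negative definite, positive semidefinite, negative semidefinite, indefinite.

negative semidefinite

The symmetric matrix is A = [[-35, -26, 0, -22], [-26, -20, 0, -16], [0, 0, -3, 0], [-22, -16, 0, -14]].
Applying the same elementary operations to the rows and columns of A produces a congruent diagonal matrix with entries -35, -24/35, -3, 0.
So there are 3 negative, 1 zero pivots.
Hence Q is negative semidefinite.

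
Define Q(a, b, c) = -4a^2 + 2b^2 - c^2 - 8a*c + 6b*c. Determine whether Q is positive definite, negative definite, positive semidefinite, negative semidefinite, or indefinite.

indefinite

The associated matrix is A = [[-4, 0, -4], [0, 2, 3], [-4, 3, -1]].
An LDLᵀ factorisation of A has diagonal entries -4, 2, -3/2.
Counting signs: 1 positive, 2 negative.
Hence Q is indefinite.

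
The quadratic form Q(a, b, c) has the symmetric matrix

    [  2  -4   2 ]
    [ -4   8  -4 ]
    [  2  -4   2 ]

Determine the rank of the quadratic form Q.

Row-reducing A symmetrically gives the diagonal entries 2, 0, 0.
Counting signs: 1 positive, 2 zero.
The rank is the number of nonzero pivots: 1.

1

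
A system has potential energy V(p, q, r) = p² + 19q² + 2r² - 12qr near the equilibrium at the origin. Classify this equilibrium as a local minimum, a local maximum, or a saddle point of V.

local minimum

The Hessian at the origin is H = [[2, 0, 0], [0, 38, -12], [0, -12, 4]].
Symmetric row and column elimination reduces H to a congruent diagonal form with pivots 2, 38, 4/19.
So there are 3 positive pivots.
H is positive definite, so the origin is a strict local minimum.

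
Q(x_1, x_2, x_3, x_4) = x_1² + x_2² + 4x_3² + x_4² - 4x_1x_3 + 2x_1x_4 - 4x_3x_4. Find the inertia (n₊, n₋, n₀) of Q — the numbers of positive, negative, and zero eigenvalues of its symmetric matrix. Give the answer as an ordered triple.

(2, 0, 2)

The associated matrix is A = [[1, 0, -2, 1], [0, 1, 0, 0], [-2, 0, 4, -2], [1, 0, -2, 1]].
Applying the same elementary operations to the rows and columns of A produces a congruent diagonal matrix with entries 1, 1, 0, 0.
That gives 2 positive, 2 zero pivots.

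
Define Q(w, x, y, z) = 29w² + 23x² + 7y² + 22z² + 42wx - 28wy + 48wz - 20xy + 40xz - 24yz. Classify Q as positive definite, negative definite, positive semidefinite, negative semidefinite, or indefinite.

The symmetric matrix of Q is A = [[29, 21, -14, 24], [21, 23, -10, 20], [-14, -10, 7, -12], [24, 20, -12, 22]].
Leading principal minors: Δ_1 = 29, Δ_2 = 226, Δ_3 = 54, Δ_4 = 20.
All leading principal minors are positive, so by Sylvester's criterion Q is positive definite.

positive definite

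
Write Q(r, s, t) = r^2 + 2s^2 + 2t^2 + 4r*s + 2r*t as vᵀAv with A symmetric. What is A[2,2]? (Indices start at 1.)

The coefficient of s^2 in Q is 2, and that is exactly A[2,2].

2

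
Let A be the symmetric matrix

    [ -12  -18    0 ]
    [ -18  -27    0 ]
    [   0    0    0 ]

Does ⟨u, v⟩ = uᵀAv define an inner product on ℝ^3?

no

Row-reducing A symmetrically gives the diagonal entries -12, 0, 0.
That gives 1 negative, 2 zero pivots.
Hence Q is negative semidefinite.
⟨·,·⟩ is an inner product exactly when A is positive definite.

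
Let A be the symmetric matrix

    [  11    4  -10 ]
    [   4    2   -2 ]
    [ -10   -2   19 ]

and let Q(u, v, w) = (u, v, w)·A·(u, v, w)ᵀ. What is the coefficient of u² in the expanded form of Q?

The coefficient of u² is the diagonal entry A[1,1] = 11.

11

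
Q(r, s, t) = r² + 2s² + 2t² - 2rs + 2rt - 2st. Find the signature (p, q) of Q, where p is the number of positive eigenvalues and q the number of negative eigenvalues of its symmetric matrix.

Write A = [[1, -1, 1], [-1, 2, -1], [1, -1, 2]].
An LDLᵀ factorisation of A has diagonal entries 1, 1, 1.
That gives 3 positive pivots.

(3, 0)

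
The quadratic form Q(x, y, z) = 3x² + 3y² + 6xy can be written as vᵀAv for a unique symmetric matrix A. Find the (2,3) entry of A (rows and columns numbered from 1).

The coefficient of y·z in Q is 0. For a symmetric A this equals A[2,3] + A[3,2] = 2·A[2,3].
So A[2,3] = 0/2 = 0.

0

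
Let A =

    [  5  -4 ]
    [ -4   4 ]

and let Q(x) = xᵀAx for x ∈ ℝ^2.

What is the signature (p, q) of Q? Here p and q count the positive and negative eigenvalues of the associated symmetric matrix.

An LDLᵀ factorisation of A has diagonal entries 5, 4/5.
Counting signs: 2 positive.

(2, 0)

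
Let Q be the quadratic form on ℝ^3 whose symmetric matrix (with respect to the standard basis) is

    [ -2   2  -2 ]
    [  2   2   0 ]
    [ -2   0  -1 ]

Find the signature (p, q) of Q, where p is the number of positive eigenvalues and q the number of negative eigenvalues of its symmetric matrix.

(1, 1)

Applying the same elementary operations to the rows and columns of A produces a congruent diagonal matrix with entries -2, 4, 0.
Counting signs: 1 positive, 1 negative, 1 zero.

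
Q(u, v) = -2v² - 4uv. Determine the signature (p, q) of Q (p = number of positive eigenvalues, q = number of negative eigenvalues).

The symmetric matrix is A = [[0, -2], [-2, -2]].
By Sylvester's law of inertia any congruent diagonalization of A has 1 positive, 1 negative and 0 zero entries.

(1, 1)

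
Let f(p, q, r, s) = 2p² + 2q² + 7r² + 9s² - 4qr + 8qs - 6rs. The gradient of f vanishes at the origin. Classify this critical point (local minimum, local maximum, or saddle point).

The Hessian at the origin is H = [[4, 0, 0, 0], [0, 4, -4, 8], [0, -4, 14, -6], [0, 8, -6, 18]].
Row-reducing H symmetrically gives the diagonal entries 4, 4, 10, 8/5.
Counting signs: 4 positive.
H is positive definite, so the origin is a strict local minimum.

local minimum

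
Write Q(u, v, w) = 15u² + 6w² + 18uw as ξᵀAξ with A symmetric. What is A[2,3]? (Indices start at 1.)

The coefficient of v·w in Q is 0. For a symmetric A this equals A[2,3] + A[3,2] = 2·A[2,3].
So A[2,3] = 0/2 = 0.

0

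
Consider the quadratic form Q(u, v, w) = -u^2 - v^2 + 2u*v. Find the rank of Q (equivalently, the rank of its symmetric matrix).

Write A = [[-1, 1, 0], [1, -1, 0], [0, 0, 0]].
Applying the same elementary operations to the rows and columns of A produces a congruent diagonal matrix with entries -1, 0, 0.
That gives 1 negative, 2 zero pivots.
The rank is the number of nonzero pivots: 1.

1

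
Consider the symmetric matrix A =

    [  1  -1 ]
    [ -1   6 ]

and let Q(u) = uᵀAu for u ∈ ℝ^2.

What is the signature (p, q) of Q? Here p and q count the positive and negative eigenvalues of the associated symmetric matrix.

(2, 0)

Symmetric row and column elimination reduces A to a congruent diagonal form with pivots 1, 5.
Counting signs: 2 positive.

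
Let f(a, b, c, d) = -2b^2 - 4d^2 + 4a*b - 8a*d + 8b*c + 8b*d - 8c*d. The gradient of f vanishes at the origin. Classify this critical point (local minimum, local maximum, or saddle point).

saddle point

The Hessian at the origin is H = [[0, 4, 0, -8], [4, -4, 8, 8], [0, 8, 0, -8], [-8, 8, -8, -8]].
H is indefinite, so the origin is a saddle point.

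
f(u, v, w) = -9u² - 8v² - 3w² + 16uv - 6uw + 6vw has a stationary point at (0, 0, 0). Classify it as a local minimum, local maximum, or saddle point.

local maximum

The Hessian at the origin is H = [[-18, 16, -6], [16, -16, 6], [-6, 6, -6]].
Symmetric row and column elimination reduces H to a congruent diagonal form with pivots -18, -16/9, -15/4.
Counting signs: 3 negative.
H is negative definite, so the origin is a strict local maximum.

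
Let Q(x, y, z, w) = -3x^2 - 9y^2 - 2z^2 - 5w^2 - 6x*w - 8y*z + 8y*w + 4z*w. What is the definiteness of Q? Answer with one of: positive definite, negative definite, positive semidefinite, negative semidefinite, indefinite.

The associated matrix is A = [[-3, 0, 0, -3], [0, -9, -4, 4], [0, -4, -2, 2], [-3, 4, 2, -5]].
Symmetric row and column elimination reduces A to a congruent diagonal form with pivots -3, -9, -2/9, 0.
So there are 3 negative, 1 zero pivots.
Hence Q is negative semidefinite.

negative semidefinite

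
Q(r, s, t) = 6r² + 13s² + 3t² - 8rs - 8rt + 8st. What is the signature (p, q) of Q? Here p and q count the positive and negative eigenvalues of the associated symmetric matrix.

(3, 0)

Write A = [[6, -4, -4], [-4, 13, 4], [-4, 4, 3]].
Row-reducing A symmetrically gives the diagonal entries 6, 31/3, 5/31.
That gives 3 positive pivots.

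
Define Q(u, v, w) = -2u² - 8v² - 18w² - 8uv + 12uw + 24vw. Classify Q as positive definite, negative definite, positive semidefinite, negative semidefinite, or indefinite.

negative semidefinite

The symmetric matrix is A = [[-2, -4, 6], [-4, -8, 12], [6, 12, -18]].
Row-reducing A symmetrically gives the diagonal entries -2, 0, 0.
So there are 1 negative, 2 zero pivots.
Hence Q is negative semidefinite.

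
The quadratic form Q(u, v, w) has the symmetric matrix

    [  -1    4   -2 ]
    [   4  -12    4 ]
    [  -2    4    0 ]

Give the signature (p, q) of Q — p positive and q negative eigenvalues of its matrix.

Applying the same elementary operations to the rows and columns of A produces a congruent diagonal matrix with entries -1, 4, 0.
So there are 1 positive, 1 negative, 1 zero pivots.

(1, 1)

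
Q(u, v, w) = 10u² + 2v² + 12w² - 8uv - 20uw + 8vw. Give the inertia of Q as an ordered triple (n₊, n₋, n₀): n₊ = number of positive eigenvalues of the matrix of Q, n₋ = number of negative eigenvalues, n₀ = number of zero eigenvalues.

(3, 0, 0)

The symmetric matrix is A = [[10, -4, -10], [-4, 2, 4], [-10, 4, 12]].
Symmetric row and column elimination reduces A to a congruent diagonal form with pivots 10, 2/5, 2.
Counting signs: 3 positive.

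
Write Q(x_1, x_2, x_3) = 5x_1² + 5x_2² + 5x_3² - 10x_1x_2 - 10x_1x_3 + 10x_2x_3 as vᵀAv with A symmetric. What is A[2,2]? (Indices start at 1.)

The coefficient of x_2² in Q is 5, and that is exactly A[2,2].

5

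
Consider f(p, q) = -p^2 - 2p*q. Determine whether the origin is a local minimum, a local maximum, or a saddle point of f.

The Hessian at the origin is H = [[-2, -2], [-2, 0]].
det H = -2·0 − (-2)² = -4 < 0, so H is indefinite.
Therefore the origin is a saddle point.

saddle point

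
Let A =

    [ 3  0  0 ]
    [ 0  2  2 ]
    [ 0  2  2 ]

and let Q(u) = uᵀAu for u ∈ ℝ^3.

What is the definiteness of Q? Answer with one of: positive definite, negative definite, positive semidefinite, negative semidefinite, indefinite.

Symmetric row and column elimination reduces A to a congruent diagonal form with pivots 3, 2, 0.
So there are 2 positive, 1 zero pivots.
Hence Q is positive semidefinite.

positive semidefinite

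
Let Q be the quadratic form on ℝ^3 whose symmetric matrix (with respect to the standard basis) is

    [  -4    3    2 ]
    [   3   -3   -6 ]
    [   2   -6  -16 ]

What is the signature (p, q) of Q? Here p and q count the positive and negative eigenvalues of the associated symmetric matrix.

(1, 2)

Symmetric row and column elimination reduces A to a congruent diagonal form with pivots -4, -3/4, 12.
That gives 1 positive, 2 negative pivots.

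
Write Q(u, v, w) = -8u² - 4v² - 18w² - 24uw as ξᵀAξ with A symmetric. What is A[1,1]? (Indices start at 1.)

The coefficient of u² in Q is -8, and that is exactly A[1,1].

-8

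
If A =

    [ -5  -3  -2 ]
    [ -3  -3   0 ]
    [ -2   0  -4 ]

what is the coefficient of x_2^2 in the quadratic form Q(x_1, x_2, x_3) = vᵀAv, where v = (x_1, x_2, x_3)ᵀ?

The coefficient of x_2^2 is the diagonal entry A[2,2] = -3.

-3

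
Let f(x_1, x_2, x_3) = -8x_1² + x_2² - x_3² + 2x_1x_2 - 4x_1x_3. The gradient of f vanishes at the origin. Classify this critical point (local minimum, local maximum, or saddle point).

saddle point

The Hessian at the origin is H = [[-16, 2, -4], [2, 2, 0], [-4, 0, -2]].
Congruent diagonalization of H (simultaneous row and column reduction) yields pivots -16, 9/4, -10/9.
So there are 1 positive, 2 negative pivots.
H is indefinite, so the origin is a saddle point.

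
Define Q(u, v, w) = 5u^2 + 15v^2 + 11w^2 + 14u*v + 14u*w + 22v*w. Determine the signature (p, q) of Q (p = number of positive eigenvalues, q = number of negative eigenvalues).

Write A = [[5, 7, 7], [7, 15, 11], [7, 11, 11]].
Row-reducing A symmetrically gives the diagonal entries 5, 26/5, 12/13.
That gives 3 positive pivots.

(3, 0)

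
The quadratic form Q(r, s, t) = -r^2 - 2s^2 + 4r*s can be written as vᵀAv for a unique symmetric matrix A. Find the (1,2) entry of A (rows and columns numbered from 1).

2

The coefficient of r·s in Q is 4. For a symmetric A this equals A[1,2] + A[2,1] = 2·A[1,2].
So A[1,2] = 4/2 = 2.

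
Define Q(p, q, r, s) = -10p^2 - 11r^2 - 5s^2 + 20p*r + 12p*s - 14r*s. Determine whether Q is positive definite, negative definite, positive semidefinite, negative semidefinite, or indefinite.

The associated matrix is A = [[-10, 0, 10, 6], [0, 0, 0, 0], [10, 0, -11, -7], [6, 0, -7, -5]].
Applying the same elementary operations to the rows and columns of A produces a congruent diagonal matrix with entries -10, 0, -1, -2/5.
So there are 3 negative, 1 zero pivots.
Hence Q is negative semidefinite.

negative semidefinite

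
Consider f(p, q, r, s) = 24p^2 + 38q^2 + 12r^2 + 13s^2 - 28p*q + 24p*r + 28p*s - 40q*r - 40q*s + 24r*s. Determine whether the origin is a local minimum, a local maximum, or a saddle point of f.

The Hessian at the origin is H = [[48, -28, 24, 28], [-28, 76, -40, -40], [24, -40, 24, 24], [28, -40, 24, 26]].
Congruent diagonalization of H (simultaneous row and column reduction) yields pivots 48, 179/3, 120/179, 2/15.
Counting signs: 4 positive.
H is positive definite, so the origin is a strict local minimum.

local minimum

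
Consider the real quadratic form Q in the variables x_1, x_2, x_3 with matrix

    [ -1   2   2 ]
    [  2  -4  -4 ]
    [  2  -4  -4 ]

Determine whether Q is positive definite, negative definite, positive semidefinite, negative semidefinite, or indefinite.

negative semidefinite

Symmetric row and column elimination reduces A to a congruent diagonal form with pivots -1, 0, 0.
That gives 1 negative, 2 zero pivots.
Hence Q is negative semidefinite.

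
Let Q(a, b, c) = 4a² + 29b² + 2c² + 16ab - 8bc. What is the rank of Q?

3

Write A = [[4, 8, 0], [8, 29, -4], [0, -4, 2]].
An LDLᵀ factorisation of A has diagonal entries 4, 13, 10/13.
That gives 3 positive pivots.
The rank is the number of nonzero pivots: 3.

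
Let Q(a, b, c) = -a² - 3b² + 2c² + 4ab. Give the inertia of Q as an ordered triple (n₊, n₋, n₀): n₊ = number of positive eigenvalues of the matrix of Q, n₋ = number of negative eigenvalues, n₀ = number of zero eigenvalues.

The associated matrix is A = [[-1, 2, 0], [2, -3, 0], [0, 0, 2]].
Applying the same elementary operations to the rows and columns of A produces a congruent diagonal matrix with entries -1, 1, 2.
That gives 2 positive, 1 negative pivots.

(2, 1, 0)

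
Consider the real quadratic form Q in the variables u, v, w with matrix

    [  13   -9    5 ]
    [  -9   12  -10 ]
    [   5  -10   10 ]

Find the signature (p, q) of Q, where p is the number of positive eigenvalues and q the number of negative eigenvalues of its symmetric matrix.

(3, 0)

Applying the same elementary operations to the rows and columns of A produces a congruent diagonal matrix with entries 13, 75/13, 2/3.
That gives 3 positive pivots.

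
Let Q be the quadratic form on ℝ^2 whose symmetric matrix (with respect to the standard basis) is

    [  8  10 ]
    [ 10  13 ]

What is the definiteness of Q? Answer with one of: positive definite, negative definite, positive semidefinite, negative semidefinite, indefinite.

positive definite

Row-reducing A symmetrically gives the diagonal entries 8, 1/2.
Counting signs: 2 positive.
Hence Q is positive definite.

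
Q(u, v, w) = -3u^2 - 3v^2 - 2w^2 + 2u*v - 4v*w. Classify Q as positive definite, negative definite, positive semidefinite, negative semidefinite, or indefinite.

negative definite

The symmetric matrix is A = [[-3, 1, 0], [1, -3, -2], [0, -2, -2]].
An LDLᵀ factorisation of A has diagonal entries -3, -8/3, -1/2.
Counting signs: 3 negative.
Hence Q is negative definite.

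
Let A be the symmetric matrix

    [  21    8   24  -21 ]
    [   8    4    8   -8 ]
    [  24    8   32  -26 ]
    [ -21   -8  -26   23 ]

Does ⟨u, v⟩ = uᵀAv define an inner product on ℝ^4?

Symmetric row and column elimination reduces A to a congruent diagonal form with pivots 21, 20/21, 16/5, 3/4.
So there are 4 positive pivots.
Hence Q is positive definite.
⟨·,·⟩ is an inner product exactly when A is positive definite.

yes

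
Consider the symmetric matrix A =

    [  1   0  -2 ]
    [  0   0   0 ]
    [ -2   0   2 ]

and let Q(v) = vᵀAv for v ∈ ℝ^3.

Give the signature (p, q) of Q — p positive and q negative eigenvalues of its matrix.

Row-reducing A symmetrically gives the diagonal entries 1, 0, -2.
Counting signs: 1 positive, 1 negative, 1 zero.

(1, 1)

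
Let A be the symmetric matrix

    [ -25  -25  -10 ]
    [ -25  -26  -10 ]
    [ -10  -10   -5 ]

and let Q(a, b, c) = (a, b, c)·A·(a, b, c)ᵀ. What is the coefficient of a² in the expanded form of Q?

The coefficient of a² is the diagonal entry A[1,1] = -25.

-25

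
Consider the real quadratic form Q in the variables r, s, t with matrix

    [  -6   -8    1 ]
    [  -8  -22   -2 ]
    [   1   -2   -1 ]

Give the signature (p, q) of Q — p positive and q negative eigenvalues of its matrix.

Symmetric row and column elimination reduces A to a congruent diagonal form with pivots -6, -34/3, 5/34.
So there are 1 positive, 2 negative pivots.

(1, 2)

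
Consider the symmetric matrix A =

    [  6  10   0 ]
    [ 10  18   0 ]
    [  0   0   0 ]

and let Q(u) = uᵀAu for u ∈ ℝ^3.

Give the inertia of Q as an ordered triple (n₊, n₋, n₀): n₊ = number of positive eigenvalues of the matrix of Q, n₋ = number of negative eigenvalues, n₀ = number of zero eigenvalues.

(2, 0, 1)

Applying the same elementary operations to the rows and columns of A produces a congruent diagonal matrix with entries 6, 4/3, 0.
Counting signs: 2 positive, 1 zero.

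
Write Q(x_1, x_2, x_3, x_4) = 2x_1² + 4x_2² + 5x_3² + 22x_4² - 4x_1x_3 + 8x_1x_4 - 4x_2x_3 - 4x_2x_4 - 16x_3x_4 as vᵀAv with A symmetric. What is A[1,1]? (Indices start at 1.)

2

The coefficient of x_1² in Q is 2, and that is exactly A[1,1].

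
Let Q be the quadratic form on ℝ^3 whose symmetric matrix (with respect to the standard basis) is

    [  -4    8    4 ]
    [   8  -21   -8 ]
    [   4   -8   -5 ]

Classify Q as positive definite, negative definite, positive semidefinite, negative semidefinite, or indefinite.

negative definite

Leading principal minors: Δ_1 = -4, Δ_2 = 20, Δ_3 = -20.
The signs alternate starting with Δ_1 < 0, so by Sylvester's criterion Q is negative definite.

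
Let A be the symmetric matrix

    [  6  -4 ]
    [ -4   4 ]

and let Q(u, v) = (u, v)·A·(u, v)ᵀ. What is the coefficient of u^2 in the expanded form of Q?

The coefficient of u^2 is the diagonal entry A[1,1] = 6.

6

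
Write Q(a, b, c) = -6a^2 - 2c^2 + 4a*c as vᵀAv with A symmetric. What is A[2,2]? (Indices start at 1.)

The coefficient of b^2 in Q is 0, and that is exactly A[2,2].

0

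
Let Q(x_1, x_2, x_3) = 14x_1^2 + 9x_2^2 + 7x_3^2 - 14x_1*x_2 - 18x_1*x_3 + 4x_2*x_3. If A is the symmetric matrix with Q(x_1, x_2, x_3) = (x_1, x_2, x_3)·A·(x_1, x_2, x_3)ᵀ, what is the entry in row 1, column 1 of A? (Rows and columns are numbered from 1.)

14

The coefficient of x_1^2 in Q is 14, and that is exactly A[1,1].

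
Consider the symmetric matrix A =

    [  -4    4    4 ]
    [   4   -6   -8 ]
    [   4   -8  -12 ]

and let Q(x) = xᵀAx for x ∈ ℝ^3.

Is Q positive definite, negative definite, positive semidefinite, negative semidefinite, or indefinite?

Congruent diagonalization of A (simultaneous row and column reduction) yields pivots -4, -2, 0.
That gives 2 negative, 1 zero pivots.
Hence Q is negative semidefinite.

negative semidefinite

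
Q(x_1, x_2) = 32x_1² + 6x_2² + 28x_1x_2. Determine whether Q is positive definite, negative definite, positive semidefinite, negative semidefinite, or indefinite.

The symmetric matrix of Q is [[32, 14], [14, 6]].
For the 2×2 matrix [[32, 14], [14, 6]]: det = 32·6 − (14)² = -4, trace = 38.
det < 0 so the eigenvalues have opposite signs; the form is indefinite.

indefinite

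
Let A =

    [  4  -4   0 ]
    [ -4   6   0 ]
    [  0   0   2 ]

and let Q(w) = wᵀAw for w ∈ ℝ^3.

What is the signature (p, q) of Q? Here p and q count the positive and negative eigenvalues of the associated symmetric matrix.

An LDLᵀ factorisation of A has diagonal entries 4, 2, 2.
So there are 3 positive pivots.

(3, 0)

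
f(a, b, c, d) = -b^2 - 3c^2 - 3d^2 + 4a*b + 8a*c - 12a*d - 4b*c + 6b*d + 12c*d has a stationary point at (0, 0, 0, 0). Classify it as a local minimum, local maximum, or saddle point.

saddle point

The Hessian at the origin is H = [[0, 4, 8, -12], [4, -2, -4, 6], [8, -4, -6, 12], [-12, 6, 12, -6]].
H is indefinite, so the origin is a saddle point.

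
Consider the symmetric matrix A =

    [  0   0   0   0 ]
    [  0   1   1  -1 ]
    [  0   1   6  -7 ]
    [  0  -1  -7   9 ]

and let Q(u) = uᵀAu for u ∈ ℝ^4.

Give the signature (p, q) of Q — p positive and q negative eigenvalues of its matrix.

(3, 0)

Symmetric row and column elimination reduces A to a congruent diagonal form with pivots 0, 1, 5, 4/5.
Counting signs: 3 positive, 1 zero.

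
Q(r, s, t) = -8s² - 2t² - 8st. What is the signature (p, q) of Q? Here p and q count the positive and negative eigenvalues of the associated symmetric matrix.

(0, 1)

Write A = [[0, 0, 0], [0, -8, -4], [0, -4, -2]].
Row-reducing A symmetrically gives the diagonal entries 0, -8, 0.
That gives 1 negative, 2 zero pivots.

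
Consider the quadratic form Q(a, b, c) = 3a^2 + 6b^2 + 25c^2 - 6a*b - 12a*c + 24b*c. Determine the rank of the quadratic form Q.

3

The associated matrix is A = [[3, -3, -6], [-3, 6, 12], [-6, 12, 25]].
An LDLᵀ factorisation of A has diagonal entries 3, 3, 1.
That gives 3 positive pivots.
The rank is the number of nonzero pivots: 3.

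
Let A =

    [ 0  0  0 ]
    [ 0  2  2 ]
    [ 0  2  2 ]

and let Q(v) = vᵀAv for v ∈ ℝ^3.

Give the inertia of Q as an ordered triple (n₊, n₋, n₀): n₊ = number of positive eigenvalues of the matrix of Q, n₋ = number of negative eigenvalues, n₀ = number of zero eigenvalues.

Row-reducing A symmetrically gives the diagonal entries 0, 2, 0.
That gives 1 positive, 2 zero pivots.

(1, 0, 2)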